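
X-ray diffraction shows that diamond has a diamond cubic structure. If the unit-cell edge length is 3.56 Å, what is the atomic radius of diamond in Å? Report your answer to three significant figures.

0.771 Å

In a diamond cubic lattice, nearest neighbors lie along the body diagonal with √3·a = 8r.
r = √3·a/8 = 1.7321 × 3.56 / 8 = 0.771 Å.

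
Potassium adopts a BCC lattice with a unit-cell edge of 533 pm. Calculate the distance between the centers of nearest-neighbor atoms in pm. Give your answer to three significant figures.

462 pm

In a BCC structure, atoms touch along the body diagonal, so √3·a = 4r; the nearest-neighbor distance equals 2r = 0.8660·a.
d = 0.8660 × 533 = 462 pm.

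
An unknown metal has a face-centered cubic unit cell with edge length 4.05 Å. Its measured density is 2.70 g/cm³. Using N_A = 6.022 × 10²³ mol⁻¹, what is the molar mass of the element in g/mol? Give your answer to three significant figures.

27.0 g/mol

An FCC cell has Z = 4 atoms; a = 4.050 × 10^-8 cm.
M = ρ·N_A·a³/Z = 2.70 × 6.022 × 10²³ × 6.643 × 10^-23 / 4 = 27.0 g/mol.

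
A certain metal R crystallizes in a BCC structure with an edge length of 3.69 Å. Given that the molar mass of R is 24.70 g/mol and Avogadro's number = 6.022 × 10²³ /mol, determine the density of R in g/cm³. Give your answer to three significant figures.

1.63 g/cm³

A BCC unit cell contains Z = 2 atoms.
Cell volume: a³ = (3.69 Å)³ = (3.690 × 10^-8 cm)³ = 5.024 × 10^-23 cm³.
ρ = Z·M/(N_A·a³) = 2 × 24.70 / (6.022 × 10²³ × 5.024 × 10^-23) = 1.633 g/cm³.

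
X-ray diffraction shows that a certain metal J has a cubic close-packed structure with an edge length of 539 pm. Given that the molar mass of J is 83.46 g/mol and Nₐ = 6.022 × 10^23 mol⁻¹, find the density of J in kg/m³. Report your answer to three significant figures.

3540 kg/m³

An FCC unit cell contains Z = 4 atoms.
Cell volume: a³ = (539 pm)³ = (5.390 × 10^-8 cm)³ = 1.566 × 10^-22 cm³.
ρ = Z·M/(N_A·a³) = 4 × 83.46 / (6.022 × 10²³ × 1.566 × 10^-22) = 3.540 g/cm³ = 3540 kg/m³.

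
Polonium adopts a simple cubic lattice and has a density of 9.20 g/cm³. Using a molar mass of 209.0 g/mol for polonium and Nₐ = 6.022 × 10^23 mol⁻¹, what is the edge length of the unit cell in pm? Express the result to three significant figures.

With Z = 1 atom per simple cubic cell, a³ = Z·M/(N_A·ρ) = 1 × 209.0 / (6.022 × 10²³ × 9.200 g/cm³) = 3.772 × 10^-23 cm³.
a = (3.772 × 10^-23)^(1/3) = 3.354 × 10^-8 cm = 335 pm.

335 pm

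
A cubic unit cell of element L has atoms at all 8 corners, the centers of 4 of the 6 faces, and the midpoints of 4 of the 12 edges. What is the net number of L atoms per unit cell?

4

Corner atoms are shared by 8 cells (1/8 each), face atoms by 2 (1/2 each), edge atoms by 4 (1/4 each).
Net atoms = 8 × 1/8 + 4 × 1/2 + 4 × 1/4 = 1 + 2 + 1 = 4.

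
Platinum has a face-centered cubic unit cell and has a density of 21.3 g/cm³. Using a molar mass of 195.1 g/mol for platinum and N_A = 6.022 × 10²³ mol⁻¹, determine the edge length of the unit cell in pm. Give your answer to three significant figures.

393 pm

With Z = 4 atoms per FCC cell, a³ = Z·M/(N_A·ρ) = 4 × 195.1 / (6.022 × 10²³ × 21.30 g/cm³) = 6.084 × 10^-23 cm³.
a = (6.084 × 10^-23)^(1/3) = 3.933 × 10^-8 cm = 393 pm.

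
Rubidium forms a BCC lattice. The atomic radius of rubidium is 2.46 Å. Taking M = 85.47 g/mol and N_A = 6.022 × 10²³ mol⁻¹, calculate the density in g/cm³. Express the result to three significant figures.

1.55 g/cm³

In a BCC lattice, atoms touch along the body diagonal, so √3·a = 4r, giving a = 5.681 Å = 5.681 × 10^-8 cm.
With Z = 2, ρ = Z·M/(N_A·a³) = 2 × 85.47 / (6.022 × 10²³ × 1.834 × 10^-22) = 1.548 g/cm³.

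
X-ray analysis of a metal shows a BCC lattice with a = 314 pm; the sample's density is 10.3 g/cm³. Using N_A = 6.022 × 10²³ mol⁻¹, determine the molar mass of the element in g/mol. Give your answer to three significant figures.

A BCC cell has Z = 2 atoms; a = 3.140 × 10^-8 cm.
M = ρ·N_A·a³/Z = 10.3 × 6.022 × 10²³ × 3.096 × 10^-23 / 2 = 96.0 g/mol.

96.0 g/mol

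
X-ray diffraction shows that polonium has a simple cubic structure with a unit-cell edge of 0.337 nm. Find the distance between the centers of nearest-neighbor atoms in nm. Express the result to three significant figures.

0.337 nm

In a simple cubic structure, atoms touch along the cell edge, so a = 2r; the nearest-neighbor distance equals 2r = 1.000·a.
d = 1.000 × 0.337 = 0.337 nm.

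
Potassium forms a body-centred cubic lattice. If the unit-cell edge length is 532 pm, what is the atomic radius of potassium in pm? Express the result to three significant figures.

In a BCC lattice, atoms touch along the body diagonal, so √3·a = 4r.
r = √3·a/4 = 1.7321 × 532 / 4 = 230 pm.

230 pm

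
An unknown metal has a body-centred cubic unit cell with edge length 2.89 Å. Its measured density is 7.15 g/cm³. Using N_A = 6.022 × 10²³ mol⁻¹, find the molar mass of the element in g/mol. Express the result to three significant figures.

52.0 g/mol

A BCC cell has Z = 2 atoms; a = 2.890 × 10^-8 cm.
M = ρ·N_A·a³/Z = 7.15 × 6.022 × 10²³ × 2.414 × 10^-23 / 2 = 52.0 g/mol.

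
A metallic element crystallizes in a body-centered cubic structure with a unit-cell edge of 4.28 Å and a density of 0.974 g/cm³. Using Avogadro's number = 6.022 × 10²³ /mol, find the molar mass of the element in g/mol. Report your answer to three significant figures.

A BCC cell has Z = 2 atoms; a = 4.280 × 10^-8 cm.
M = ρ·N_A·a³/Z = 0.974 × 6.022 × 10²³ × 7.840 × 10^-23 / 2 = 23.0 g/mol.

23.0 g/mol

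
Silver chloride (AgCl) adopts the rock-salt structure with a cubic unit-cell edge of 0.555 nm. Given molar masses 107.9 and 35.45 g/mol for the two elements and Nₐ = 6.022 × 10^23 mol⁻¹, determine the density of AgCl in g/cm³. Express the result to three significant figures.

The rock-salt structure contains Z = 4 formula units per cell; M(AgCl) = 107.9 + 35.45 = 143.35 g/mol.
a³ = (5.550 × 10^-8 cm)³ = 1.710 × 10^-22 cm³.
ρ = 4 × 143.35 / (6.022 × 10²³ × 1.710 × 10^-22) = 5.570 g/cm³.

5.57 g/cm³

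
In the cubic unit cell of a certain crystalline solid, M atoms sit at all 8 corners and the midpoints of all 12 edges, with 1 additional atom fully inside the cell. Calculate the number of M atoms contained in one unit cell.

5

Corner atoms are shared by 8 cells (1/8 each), edge atoms by 4 (1/4 each), interior atoms are unshared.
Net atoms = 8 × 1/8 + 12 × 1/4 + 1 = 1 + 3 + 1 = 5.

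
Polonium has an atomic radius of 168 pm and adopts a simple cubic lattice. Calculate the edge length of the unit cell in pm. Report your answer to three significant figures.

336 pm

In a simple cubic lattice, atoms touch along the cell edge, so a = 2r.
a = 2r = 2 × 168 = 336 pm.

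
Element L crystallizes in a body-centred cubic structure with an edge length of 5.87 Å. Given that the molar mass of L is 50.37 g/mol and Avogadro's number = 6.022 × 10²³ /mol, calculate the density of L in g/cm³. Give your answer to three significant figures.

A BCC unit cell contains Z = 2 atoms.
Cell volume: a³ = (5.87 Å)³ = (5.870 × 10^-8 cm)³ = 2.023 × 10^-22 cm³.
ρ = Z·M/(N_A·a³) = 2 × 50.37 / (6.022 × 10²³ × 2.023 × 10^-22) = 0.8271 g/cm³.

0.827 g/cm³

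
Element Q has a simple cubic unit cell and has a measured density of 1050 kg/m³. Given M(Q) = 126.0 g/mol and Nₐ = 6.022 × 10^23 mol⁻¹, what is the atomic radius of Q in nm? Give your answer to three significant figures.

0.292 nm

For a simple cubic cell (Z = 1), a³ = Z·M/(N_A·ρ) = 1 × 126.0 / (6.022 × 10²³ × 1.050) = 1.993 × 10^-22 cm³, so a = 5.841 × 10^-8 cm = 0.5841 nm.
Atoms touch along the cell edge, so a = 2r, so r = 0.5000 × a = 0.292 nm.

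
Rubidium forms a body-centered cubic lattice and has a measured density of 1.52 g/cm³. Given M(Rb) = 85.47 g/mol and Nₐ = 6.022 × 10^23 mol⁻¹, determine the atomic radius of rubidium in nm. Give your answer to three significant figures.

0.248 nm

For a BCC cell (Z = 2), a³ = Z·M/(N_A·ρ) = 2 × 85.47 / (6.022 × 10²³ × 1.520) = 1.867 × 10^-22 cm³, so a = 5.716 × 10^-8 cm = 0.5716 nm.
Atoms touch along the body diagonal, so √3·a = 4r, so r = 0.4330 × a = 0.248 nm.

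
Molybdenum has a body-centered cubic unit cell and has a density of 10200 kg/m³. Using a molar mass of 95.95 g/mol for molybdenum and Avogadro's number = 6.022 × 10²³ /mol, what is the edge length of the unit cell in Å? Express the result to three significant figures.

With Z = 2 atoms per BCC cell, a³ = Z·M/(N_A·ρ) = 2 × 95.95 / (6.022 × 10²³ × 10.20 g/cm³) = 3.124 × 10^-23 cm³.
a = (3.124 × 10^-23)^(1/3) = 3.150 × 10^-8 cm = 3.15 Å.

3.15 Å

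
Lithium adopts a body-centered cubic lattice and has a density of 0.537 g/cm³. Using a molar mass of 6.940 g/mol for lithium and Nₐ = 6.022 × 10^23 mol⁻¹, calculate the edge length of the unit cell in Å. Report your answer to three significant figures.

With Z = 2 atoms per BCC cell, a³ = Z·M/(N_A·ρ) = 2 × 6.940 / (6.022 × 10²³ × 0.5370 g/cm³) = 4.292 × 10^-23 cm³.
a = (4.292 × 10^-23)^(1/3) = 3.501 × 10^-8 cm = 3.50 Å.

3.50 Å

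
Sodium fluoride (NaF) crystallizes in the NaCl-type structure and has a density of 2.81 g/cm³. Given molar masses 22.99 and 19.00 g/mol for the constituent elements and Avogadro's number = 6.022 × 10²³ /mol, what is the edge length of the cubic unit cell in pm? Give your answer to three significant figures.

M(NaF) = 41.99 g/mol; Z = 4 formula units per cell.
a³ = Z·M/(N_A·ρ) = 4 × 41.99 / (6.022 × 10²³ × 2.81) = 9.926 × 10^-23 cm³, so a = 4.630 × 10^-8 cm = 463 pm.

463 pm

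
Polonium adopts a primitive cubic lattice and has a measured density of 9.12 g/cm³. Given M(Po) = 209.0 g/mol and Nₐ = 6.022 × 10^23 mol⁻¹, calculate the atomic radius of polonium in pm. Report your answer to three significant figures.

For a simple cubic cell (Z = 1), a³ = Z·M/(N_A·ρ) = 1 × 209.0 / (6.022 × 10²³ × 9.120) = 3.805 × 10^-23 cm³, so a = 3.364 × 10^-8 cm = 336.4 pm.
Atoms touch along the cell edge, so a = 2r, so r = 0.5000 × a = 168 pm.

168 pm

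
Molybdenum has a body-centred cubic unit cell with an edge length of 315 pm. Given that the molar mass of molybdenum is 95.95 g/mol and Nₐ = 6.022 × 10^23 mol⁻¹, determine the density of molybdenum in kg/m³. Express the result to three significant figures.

10200 kg/m³

A BCC unit cell contains Z = 2 atoms.
Cell volume: a³ = (315 pm)³ = (3.150 × 10^-8 cm)³ = 3.126 × 10^-23 cm³.
ρ = Z·M/(N_A·a³) = 2 × 95.95 / (6.022 × 10²³ × 3.126 × 10^-23) = 10.20 g/cm³ = 10200 kg/m³.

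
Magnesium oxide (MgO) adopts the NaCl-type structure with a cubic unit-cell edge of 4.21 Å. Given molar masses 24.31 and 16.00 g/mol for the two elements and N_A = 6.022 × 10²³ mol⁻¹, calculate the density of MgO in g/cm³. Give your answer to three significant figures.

The NaCl-type structure contains Z = 4 formula units per cell; M(MgO) = 24.31 + 16.00 = 40.31 g/mol.
a³ = (4.210 × 10^-8 cm)³ = 7.462 × 10^-23 cm³.
ρ = 4 × 40.31 / (6.022 × 10²³ × 7.462 × 10^-23) = 3.588 g/cm³.

3.59 g/cm³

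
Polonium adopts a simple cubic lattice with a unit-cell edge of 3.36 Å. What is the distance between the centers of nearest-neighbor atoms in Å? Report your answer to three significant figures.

In a simple cubic structure, atoms touch along the cell edge, so a = 2r; the nearest-neighbor distance equals 2r = 1.000·a.
d = 1.000 × 3.36 = 3.36 Å.

3.36 Å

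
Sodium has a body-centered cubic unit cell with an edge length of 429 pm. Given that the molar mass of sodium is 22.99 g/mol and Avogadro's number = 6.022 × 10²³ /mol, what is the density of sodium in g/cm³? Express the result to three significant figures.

0.967 g/cm³

A BCC unit cell contains Z = 2 atoms.
Cell volume: a³ = (429 pm)³ = (4.290 × 10^-8 cm)³ = 7.895 × 10^-23 cm³.
ρ = Z·M/(N_A·a³) = 2 × 22.99 / (6.022 × 10²³ × 7.895 × 10^-23) = 0.9671 g/cm³.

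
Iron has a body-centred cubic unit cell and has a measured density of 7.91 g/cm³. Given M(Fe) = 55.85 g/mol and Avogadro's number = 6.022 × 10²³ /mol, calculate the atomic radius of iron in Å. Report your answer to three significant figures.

1.24 Å

For a BCC cell (Z = 2), a³ = Z·M/(N_A·ρ) = 2 × 55.85 / (6.022 × 10²³ × 7.910) = 2.345 × 10^-23 cm³, so a = 2.862 × 10^-8 cm = 2.862 Å.
Atoms touch along the body diagonal, so √3·a = 4r, so r = 0.4330 × a = 1.24 Å.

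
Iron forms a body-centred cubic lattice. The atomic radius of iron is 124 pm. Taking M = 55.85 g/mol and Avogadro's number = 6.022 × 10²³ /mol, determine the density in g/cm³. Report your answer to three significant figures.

7.90 g/cm³

In a BCC lattice, atoms touch along the body diagonal, so √3·a = 4r, giving a = 286.4 pm = 2.864 × 10^-8 cm.
With Z = 2, ρ = Z·M/(N_A·a³) = 2 × 55.85 / (6.022 × 10²³ × 2.348 × 10^-23) = 7.899 g/cm³.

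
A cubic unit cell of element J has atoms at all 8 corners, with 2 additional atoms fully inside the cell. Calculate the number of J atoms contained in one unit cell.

3

Corner atoms are shared by 8 cells (1/8 each), interior atoms are unshared.
Net atoms = 8 × 1/8 + 2 = 1 + 2 = 3.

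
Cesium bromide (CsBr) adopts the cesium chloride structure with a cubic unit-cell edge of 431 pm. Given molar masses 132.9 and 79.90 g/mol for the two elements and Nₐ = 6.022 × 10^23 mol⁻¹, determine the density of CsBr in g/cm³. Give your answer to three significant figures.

The cesium chloride structure contains Z = 1 formula unit per cell; M(CsBr) = 132.9 + 79.90 = 212.8 g/mol.
a³ = (4.310 × 10^-8 cm)³ = 8.006 × 10^-23 cm³.
ρ = 1 × 212.8 / (6.022 × 10²³ × 8.006 × 10^-23) = 4.414 g/cm³.

4.41 g/cm³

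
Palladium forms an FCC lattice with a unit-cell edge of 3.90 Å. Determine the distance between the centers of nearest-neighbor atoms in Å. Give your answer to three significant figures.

In an FCC structure, atoms touch along the face diagonal, so √2·a = 4r; the nearest-neighbor distance equals 2r = 0.7071·a.
d = 0.7071 × 3.90 = 2.76 Å.

2.76 Å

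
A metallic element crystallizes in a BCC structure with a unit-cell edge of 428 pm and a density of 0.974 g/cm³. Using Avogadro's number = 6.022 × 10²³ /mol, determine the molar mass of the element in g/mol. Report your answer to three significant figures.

A BCC cell has Z = 2 atoms; a = 4.280 × 10^-8 cm.
M = ρ·N_A·a³/Z = 0.974 × 6.022 × 10²³ × 7.840 × 10^-23 / 2 = 23.0 g/mol.

23.0 g/mol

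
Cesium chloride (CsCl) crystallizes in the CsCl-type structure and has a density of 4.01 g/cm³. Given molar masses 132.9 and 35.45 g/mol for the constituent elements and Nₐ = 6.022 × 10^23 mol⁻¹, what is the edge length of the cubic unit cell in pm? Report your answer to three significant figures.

412 pm

M(CsCl) = 168.35 g/mol; Z = 1 formula unit per cell.
a³ = Z·M/(N_A·ρ) = 1 × 168.35 / (6.022 × 10²³ × 4.01) = 6.972 × 10^-23 cm³, so a = 4.116 × 10^-8 cm = 412 pm.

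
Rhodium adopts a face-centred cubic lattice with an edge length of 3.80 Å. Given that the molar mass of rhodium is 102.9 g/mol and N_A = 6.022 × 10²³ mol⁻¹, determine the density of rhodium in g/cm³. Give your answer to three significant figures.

12.5 g/cm³

An FCC unit cell contains Z = 4 atoms.
Cell volume: a³ = (3.80 Å)³ = (3.800 × 10^-8 cm)³ = 5.487 × 10^-23 cm³.
ρ = Z·M/(N_A·a³) = 4 × 102.9 / (6.022 × 10²³ × 5.487 × 10^-23) = 12.46 g/cm³.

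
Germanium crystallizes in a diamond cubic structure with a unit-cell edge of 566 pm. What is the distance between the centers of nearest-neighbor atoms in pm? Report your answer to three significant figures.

In a diamond cubic structure, nearest neighbors lie along the body diagonal with √3·a = 8r; the nearest-neighbor distance equals 2r = 0.4330·a.
d = 0.4330 × 566 = 245 pm.

245 pm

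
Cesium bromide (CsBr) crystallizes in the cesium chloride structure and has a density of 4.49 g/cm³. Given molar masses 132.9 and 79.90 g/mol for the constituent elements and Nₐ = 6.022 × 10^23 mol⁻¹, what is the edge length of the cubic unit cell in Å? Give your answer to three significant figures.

4.29 Å

M(CsBr) = 212.8 g/mol; Z = 1 formula unit per cell.
a³ = Z·M/(N_A·ρ) = 1 × 212.8 / (6.022 × 10²³ × 4.49) = 7.870 × 10^-23 cm³, so a = 4.285 × 10^-8 cm = 4.29 Å.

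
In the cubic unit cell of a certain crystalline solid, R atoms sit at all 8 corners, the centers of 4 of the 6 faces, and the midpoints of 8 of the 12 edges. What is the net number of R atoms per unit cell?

5

Corner atoms are shared by 8 cells (1/8 each), face atoms by 2 (1/2 each), edge atoms by 4 (1/4 each).
Net atoms = 8 × 1/8 + 4 × 1/2 + 8 × 1/4 = 1 + 2 + 2 = 5.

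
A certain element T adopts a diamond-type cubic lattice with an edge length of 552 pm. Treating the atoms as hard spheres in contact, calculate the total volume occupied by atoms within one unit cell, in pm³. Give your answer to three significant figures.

5.72 × 10^7 pm³

In a diamond cubic lattice nearest neighbors lie along the body diagonal with √3·a = 8r, so r = 0.2165a = 119.5 pm.
V_atoms = Z × (4/3)πr³ = 8 × (4/3)π × (119.5)³ = 5.72 × 10^7 pm³.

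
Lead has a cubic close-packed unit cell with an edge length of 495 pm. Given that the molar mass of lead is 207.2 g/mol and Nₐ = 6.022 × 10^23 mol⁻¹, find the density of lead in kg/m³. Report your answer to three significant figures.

11300 kg/m³

An FCC unit cell contains Z = 4 atoms.
Cell volume: a³ = (495 pm)³ = (4.950 × 10^-8 cm)³ = 1.213 × 10^-22 cm³.
ρ = Z·M/(N_A·a³) = 4 × 207.2 / (6.022 × 10²³ × 1.213 × 10^-22) = 11.35 g/cm³ = 11300 kg/m³.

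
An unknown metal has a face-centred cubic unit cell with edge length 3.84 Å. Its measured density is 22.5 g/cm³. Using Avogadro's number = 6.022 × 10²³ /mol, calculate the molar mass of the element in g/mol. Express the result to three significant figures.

An FCC cell has Z = 4 atoms; a = 3.840 × 10^-8 cm.
M = ρ·N_A·a³/Z = 22.5 × 6.022 × 10²³ × 5.662 × 10^-23 / 4 = 192 g/mol.

192 g/mol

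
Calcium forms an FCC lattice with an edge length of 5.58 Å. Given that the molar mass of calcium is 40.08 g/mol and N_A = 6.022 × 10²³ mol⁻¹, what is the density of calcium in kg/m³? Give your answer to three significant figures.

An FCC unit cell contains Z = 4 atoms.
Cell volume: a³ = (5.58 Å)³ = (5.580 × 10^-8 cm)³ = 1.737 × 10^-22 cm³.
ρ = Z·M/(N_A·a³) = 4 × 40.08 / (6.022 × 10²³ × 1.737 × 10^-22) = 1.532 g/cm³ = 1530 kg/m³.

1530 kg/m³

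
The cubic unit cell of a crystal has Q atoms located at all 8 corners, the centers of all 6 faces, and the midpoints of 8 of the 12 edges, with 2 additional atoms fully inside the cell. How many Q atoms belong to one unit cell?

Corner atoms are shared by 8 cells (1/8 each), face atoms by 2 (1/2 each), edge atoms by 4 (1/4 each), interior atoms are unshared.
Net atoms = 8 × 1/8 + 6 × 1/2 + 8 × 1/4 + 2 = 1 + 3 + 2 + 2 = 8.

8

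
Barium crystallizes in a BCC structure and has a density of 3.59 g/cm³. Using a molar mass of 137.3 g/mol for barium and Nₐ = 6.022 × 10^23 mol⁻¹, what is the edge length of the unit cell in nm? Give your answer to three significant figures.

With Z = 2 atoms per BCC cell, a³ = Z·M/(N_A·ρ) = 2 × 137.3 / (6.022 × 10²³ × 3.590 g/cm³) = 1.270 × 10^-22 cm³.
a = (1.270 × 10^-22)^(1/3) = 5.027 × 10^-8 cm = 0.503 nm.

0.503 nm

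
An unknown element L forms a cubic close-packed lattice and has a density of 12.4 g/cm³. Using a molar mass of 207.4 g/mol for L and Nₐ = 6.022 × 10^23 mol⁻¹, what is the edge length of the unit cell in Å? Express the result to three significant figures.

With Z = 4 atoms per FCC cell, a³ = Z·M/(N_A·ρ) = 4 × 207.4 / (6.022 × 10²³ × 12.40 g/cm³) = 1.111 × 10^-22 cm³.
a = (1.111 × 10^-22)^(1/3) = 4.807 × 10^-8 cm = 4.81 Å.

4.81 Å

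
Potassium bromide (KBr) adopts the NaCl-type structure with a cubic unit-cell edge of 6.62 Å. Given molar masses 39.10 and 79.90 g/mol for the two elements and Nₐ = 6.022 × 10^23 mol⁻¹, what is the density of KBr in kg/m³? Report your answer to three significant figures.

The NaCl-type structure contains Z = 4 formula units per cell; M(KBr) = 39.10 + 79.90 = 119.0 g/mol.
a³ = (6.620 × 10^-8 cm)³ = 2.901 × 10^-22 cm³.
ρ = 4 × 119.0 / (6.022 × 10²³ × 2.901 × 10^-22) = 2.725 g/cm³ = 2720 kg/m³.

2720 kg/m³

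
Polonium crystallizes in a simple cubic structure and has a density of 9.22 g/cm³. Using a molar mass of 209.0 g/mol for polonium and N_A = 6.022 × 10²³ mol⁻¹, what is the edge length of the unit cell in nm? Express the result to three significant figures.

With Z = 1 atom per simple cubic cell, a³ = Z·M/(N_A·ρ) = 1 × 209.0 / (6.022 × 10²³ × 9.220 g/cm³) = 3.764 × 10^-23 cm³.
a = (3.764 × 10^-23)^(1/3) = 3.351 × 10^-8 cm = 0.335 nm.

0.335 nm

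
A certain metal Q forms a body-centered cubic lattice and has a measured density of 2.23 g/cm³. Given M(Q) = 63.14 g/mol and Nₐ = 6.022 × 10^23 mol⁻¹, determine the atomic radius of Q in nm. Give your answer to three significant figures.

For a BCC cell (Z = 2), a³ = Z·M/(N_A·ρ) = 2 × 63.14 / (6.022 × 10²³ × 2.230) = 9.403 × 10^-23 cm³, so a = 4.547 × 10^-8 cm = 0.4547 nm.
Atoms touch along the body diagonal, so √3·a = 4r, so r = 0.4330 × a = 0.197 nm.

0.197 nm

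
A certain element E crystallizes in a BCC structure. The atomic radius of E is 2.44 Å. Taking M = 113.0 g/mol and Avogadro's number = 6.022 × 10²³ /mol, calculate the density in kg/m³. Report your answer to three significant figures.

In a BCC lattice, atoms touch along the body diagonal, so √3·a = 4r, giving a = 5.635 Å = 5.635 × 10^-8 cm.
With Z = 2, ρ = Z·M/(N_A·a³) = 2 × 113.0 / (6.022 × 10²³ × 1.789 × 10^-22) = 2.097 g/cm³ = 2100 kg/m³.

2100 kg/m³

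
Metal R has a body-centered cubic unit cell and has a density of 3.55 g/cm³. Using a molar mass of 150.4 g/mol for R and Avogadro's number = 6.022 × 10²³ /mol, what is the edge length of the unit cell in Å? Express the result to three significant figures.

5.20 Å

With Z = 2 atoms per BCC cell, a³ = Z·M/(N_A·ρ) = 2 × 150.4 / (6.022 × 10²³ × 3.550 g/cm³) = 1.407 × 10^-22 cm³.
a = (1.407 × 10^-22)^(1/3) = 5.201 × 10^-8 cm = 5.20 Å.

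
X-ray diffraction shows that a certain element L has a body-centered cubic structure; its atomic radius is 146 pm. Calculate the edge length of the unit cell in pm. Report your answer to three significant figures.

337 pm

In a BCC lattice, atoms touch along the body diagonal, so √3·a = 4r.
a = 4r/√3 = 4 × 146 / 1.7321 = 337 pm.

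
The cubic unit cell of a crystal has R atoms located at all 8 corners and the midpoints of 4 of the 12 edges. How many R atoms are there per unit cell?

2

Corner atoms are shared by 8 cells (1/8 each), edge atoms by 4 (1/4 each).
Net atoms = 8 × 1/8 + 4 × 1/4 = 1 + 1 = 2.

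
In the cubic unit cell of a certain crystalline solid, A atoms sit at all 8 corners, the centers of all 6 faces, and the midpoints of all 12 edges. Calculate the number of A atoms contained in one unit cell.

7

Corner atoms are shared by 8 cells (1/8 each), face atoms by 2 (1/2 each), edge atoms by 4 (1/4 each).
Net atoms = 8 × 1/8 + 6 × 1/2 + 12 × 1/4 = 1 + 3 + 3 = 7.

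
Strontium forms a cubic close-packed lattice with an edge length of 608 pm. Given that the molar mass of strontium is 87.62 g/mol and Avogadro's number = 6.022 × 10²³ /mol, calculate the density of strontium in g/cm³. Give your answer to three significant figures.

An FCC unit cell contains Z = 4 atoms.
Cell volume: a³ = (608 pm)³ = (6.080 × 10^-8 cm)³ = 2.248 × 10^-22 cm³.
ρ = Z·M/(N_A·a³) = 4 × 87.62 / (6.022 × 10²³ × 2.248 × 10^-22) = 2.589 g/cm³.

2.59 g/cm³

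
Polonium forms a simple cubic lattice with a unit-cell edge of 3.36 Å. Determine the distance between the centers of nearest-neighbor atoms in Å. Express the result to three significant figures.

3.36 Å

In a simple cubic structure, atoms touch along the cell edge, so a = 2r; the nearest-neighbor distance equals 2r = 1.000·a.
d = 1.000 × 3.36 = 3.36 Å.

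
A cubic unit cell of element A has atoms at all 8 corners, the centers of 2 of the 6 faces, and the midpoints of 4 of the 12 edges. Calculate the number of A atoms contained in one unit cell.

Corner atoms are shared by 8 cells (1/8 each), face atoms by 2 (1/2 each), edge atoms by 4 (1/4 each).
Net atoms = 8 × 1/8 + 2 × 1/2 + 4 × 1/4 = 1 + 1 + 1 = 3.

3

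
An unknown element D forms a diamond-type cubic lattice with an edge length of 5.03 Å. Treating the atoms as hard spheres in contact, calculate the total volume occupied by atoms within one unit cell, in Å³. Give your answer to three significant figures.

43.3 Å³

In a diamond cubic lattice nearest neighbors lie along the body diagonal with √3·a = 8r, so r = 0.2165a = 1.089 Å.
V_atoms = Z × (4/3)πr³ = 8 × (4/3)π × (1.089)³ = 43.3 Å³.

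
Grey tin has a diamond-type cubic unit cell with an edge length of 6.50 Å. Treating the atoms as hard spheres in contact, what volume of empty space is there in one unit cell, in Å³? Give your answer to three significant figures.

181 Å³

In a diamond cubic lattice nearest neighbors lie along the body diagonal with √3·a = 8r, so r = 0.2165a = 1.407 Å.
V_cell = a³ = 274.6 Å³; V_atoms = 8 × (4/3)πr³ = 93.40 Å³.
Empty space = 274.6 − 93.40 = 181 Å³.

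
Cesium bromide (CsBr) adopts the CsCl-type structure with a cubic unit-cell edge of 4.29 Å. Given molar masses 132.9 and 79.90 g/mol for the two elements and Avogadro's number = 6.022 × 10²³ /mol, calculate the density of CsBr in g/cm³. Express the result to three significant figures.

4.48 g/cm³

The CsCl-type structure contains Z = 1 formula unit per cell; M(CsBr) = 132.9 + 79.90 = 212.8 g/mol.
a³ = (4.290 × 10^-8 cm)³ = 7.895 × 10^-23 cm³.
ρ = 1 × 212.8 / (6.022 × 10²³ × 7.895 × 10^-23) = 4.476 g/cm³.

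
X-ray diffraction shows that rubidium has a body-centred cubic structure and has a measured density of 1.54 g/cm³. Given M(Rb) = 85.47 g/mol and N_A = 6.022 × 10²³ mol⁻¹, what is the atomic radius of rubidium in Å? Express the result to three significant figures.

For a BCC cell (Z = 2), a³ = Z·M/(N_A·ρ) = 2 × 85.47 / (6.022 × 10²³ × 1.540) = 1.843 × 10^-22 cm³, so a = 5.691 × 10^-8 cm = 5.691 Å.
Atoms touch along the body diagonal, so √3·a = 4r, so r = 0.4330 × a = 2.46 Å.

2.46 Å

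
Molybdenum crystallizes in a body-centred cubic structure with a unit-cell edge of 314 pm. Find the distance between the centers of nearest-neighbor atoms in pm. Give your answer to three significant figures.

In a BCC structure, atoms touch along the body diagonal, so √3·a = 4r; the nearest-neighbor distance equals 2r = 0.8660·a.
d = 0.8660 × 314 = 272 pm.

272 pm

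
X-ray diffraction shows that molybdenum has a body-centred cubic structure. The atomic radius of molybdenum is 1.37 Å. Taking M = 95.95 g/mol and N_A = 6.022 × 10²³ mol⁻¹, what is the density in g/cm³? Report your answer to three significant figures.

In a BCC lattice, atoms touch along the body diagonal, so √3·a = 4r, giving a = 3.164 Å = 3.164 × 10^-8 cm.
With Z = 2, ρ = Z·M/(N_A·a³) = 2 × 95.95 / (6.022 × 10²³ × 3.167 × 10^-23) = 10.06 g/cm³.

10.1 g/cm³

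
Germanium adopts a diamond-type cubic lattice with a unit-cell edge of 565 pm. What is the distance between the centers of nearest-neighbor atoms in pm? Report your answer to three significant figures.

In a diamond cubic structure, nearest neighbors lie along the body diagonal with √3·a = 8r; the nearest-neighbor distance equals 2r = 0.4330·a.
d = 0.4330 × 565 = 245 pm.

245 pm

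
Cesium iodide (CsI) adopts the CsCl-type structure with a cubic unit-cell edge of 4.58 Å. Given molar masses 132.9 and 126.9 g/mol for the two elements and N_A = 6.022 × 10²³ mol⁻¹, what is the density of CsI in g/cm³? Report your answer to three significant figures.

4.49 g/cm³

The CsCl-type structure contains Z = 1 formula unit per cell; M(CsI) = 132.9 + 126.9 = 259.8 g/mol.
a³ = (4.580 × 10^-8 cm)³ = 9.607 × 10^-23 cm³.
ρ = 1 × 259.8 / (6.022 × 10²³ × 9.607 × 10^-23) = 4.491 g/cm³.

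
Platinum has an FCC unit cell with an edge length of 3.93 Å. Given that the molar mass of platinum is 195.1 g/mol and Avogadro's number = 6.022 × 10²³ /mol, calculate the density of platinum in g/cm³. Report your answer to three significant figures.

An FCC unit cell contains Z = 4 atoms.
Cell volume: a³ = (3.93 Å)³ = (3.930 × 10^-8 cm)³ = 6.070 × 10^-23 cm³.
ρ = Z·M/(N_A·a³) = 4 × 195.1 / (6.022 × 10²³ × 6.070 × 10^-23) = 21.35 g/cm³.

21.4 g/cm³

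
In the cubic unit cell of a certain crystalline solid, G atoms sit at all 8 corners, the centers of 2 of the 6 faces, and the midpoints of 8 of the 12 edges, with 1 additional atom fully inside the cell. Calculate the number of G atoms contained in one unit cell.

5

Corner atoms are shared by 8 cells (1/8 each), face atoms by 2 (1/2 each), edge atoms by 4 (1/4 each), interior atoms are unshared.
Net atoms = 8 × 1/8 + 2 × 1/2 + 8 × 1/4 + 1 = 1 + 1 + 2 + 1 = 5.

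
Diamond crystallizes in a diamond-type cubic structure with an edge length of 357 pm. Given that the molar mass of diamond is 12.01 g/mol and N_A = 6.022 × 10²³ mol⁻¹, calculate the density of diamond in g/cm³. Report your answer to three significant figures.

A diamond cubic unit cell contains Z = 8 atoms.
Cell volume: a³ = (357 pm)³ = (3.570 × 10^-8 cm)³ = 4.550 × 10^-23 cm³.
ρ = Z·M/(N_A·a³) = 8 × 12.01 / (6.022 × 10²³ × 4.550 × 10^-23) = 3.507 g/cm³.

3.51 g/cm³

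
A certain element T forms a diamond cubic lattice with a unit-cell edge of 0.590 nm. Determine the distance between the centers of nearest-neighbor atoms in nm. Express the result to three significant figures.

In a diamond cubic structure, nearest neighbors lie along the body diagonal with √3·a = 8r; the nearest-neighbor distance equals 2r = 0.4330·a.
d = 0.4330 × 0.590 = 0.255 nm.

0.255 nm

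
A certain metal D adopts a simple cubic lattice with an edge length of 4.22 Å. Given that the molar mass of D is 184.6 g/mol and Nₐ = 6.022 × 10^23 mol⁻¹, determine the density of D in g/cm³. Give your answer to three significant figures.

A simple cubic unit cell contains Z = 1 atom.
Cell volume: a³ = (4.22 Å)³ = (4.220 × 10^-8 cm)³ = 7.515 × 10^-23 cm³.
ρ = Z·M/(N_A·a³) = 1 × 184.6 / (6.022 × 10²³ × 7.515 × 10^-23) = 4.079 g/cm³.

4.08 g/cm³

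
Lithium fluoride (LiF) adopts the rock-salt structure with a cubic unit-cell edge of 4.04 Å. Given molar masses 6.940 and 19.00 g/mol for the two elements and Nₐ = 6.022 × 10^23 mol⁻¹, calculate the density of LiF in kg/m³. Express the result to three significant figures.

2610 kg/m³

The rock-salt structure contains Z = 4 formula units per cell; M(LiF) = 6.940 + 19.00 = 25.94 g/mol.
a³ = (4.040 × 10^-8 cm)³ = 6.594 × 10^-23 cm³.
ρ = 4 × 25.94 / (6.022 × 10²³ × 6.594 × 10^-23) = 2.613 g/cm³ = 2610 kg/m³.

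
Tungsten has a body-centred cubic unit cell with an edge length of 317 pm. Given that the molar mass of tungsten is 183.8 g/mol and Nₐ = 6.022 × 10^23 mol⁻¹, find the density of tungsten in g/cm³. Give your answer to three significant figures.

19.2 g/cm³

A BCC unit cell contains Z = 2 atoms.
Cell volume: a³ = (317 pm)³ = (3.170 × 10^-8 cm)³ = 3.186 × 10^-23 cm³.
ρ = Z·M/(N_A·a³) = 2 × 183.8 / (6.022 × 10²³ × 3.186 × 10^-23) = 19.16 g/cm³.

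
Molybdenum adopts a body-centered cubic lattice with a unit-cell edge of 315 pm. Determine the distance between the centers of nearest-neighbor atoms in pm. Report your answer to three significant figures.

273 pm

In a BCC structure, atoms touch along the body diagonal, so √3·a = 4r; the nearest-neighbor distance equals 2r = 0.8660·a.
d = 0.8660 × 315 = 273 pm.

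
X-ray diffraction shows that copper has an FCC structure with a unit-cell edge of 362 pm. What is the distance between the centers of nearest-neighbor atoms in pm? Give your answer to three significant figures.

In an FCC structure, atoms touch along the face diagonal, so √2·a = 4r; the nearest-neighbor distance equals 2r = 0.7071·a.
d = 0.7071 × 362 = 256 pm.

256 pm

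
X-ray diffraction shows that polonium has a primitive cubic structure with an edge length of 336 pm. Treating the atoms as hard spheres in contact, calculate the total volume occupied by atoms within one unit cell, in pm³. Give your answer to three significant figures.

1.99 × 10^7 pm³

In a simple cubic lattice atoms touch along the cell edge, so a = 2r, so r = 0.5000a = 168.0 pm.
V_atoms = Z × (4/3)πr³ = 1 × (4/3)π × (168.0)³ = 1.99 × 10^7 pm³.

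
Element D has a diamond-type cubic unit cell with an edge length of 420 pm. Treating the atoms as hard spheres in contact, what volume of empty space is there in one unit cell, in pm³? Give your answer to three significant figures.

In a diamond cubic lattice nearest neighbors lie along the body diagonal with √3·a = 8r, so r = 0.2165a = 90.93 pm.
V_cell = a³ = 7.409 × 10^7 pm³; V_atoms = 8 × (4/3)πr³ = 2.520 × 10^7 pm³.
Empty space = 7.409 × 10^7 − 2.520 × 10^7 = 4.89 × 10^7 pm³.

4.89 × 10^7 pm³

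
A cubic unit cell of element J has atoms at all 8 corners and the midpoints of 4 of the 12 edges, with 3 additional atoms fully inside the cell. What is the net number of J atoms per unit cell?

5

Corner atoms are shared by 8 cells (1/8 each), edge atoms by 4 (1/4 each), interior atoms are unshared.
Net atoms = 8 × 1/8 + 4 × 1/4 + 3 = 1 + 1 + 3 = 5.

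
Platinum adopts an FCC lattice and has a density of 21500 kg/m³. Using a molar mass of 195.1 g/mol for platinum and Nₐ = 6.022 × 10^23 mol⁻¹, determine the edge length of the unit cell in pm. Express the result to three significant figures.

With Z = 4 atoms per FCC cell, a³ = Z·M/(N_A·ρ) = 4 × 195.1 / (6.022 × 10²³ × 21.50 g/cm³) = 6.028 × 10^-23 cm³.
a = (6.028 × 10^-23)^(1/3) = 3.921 × 10^-8 cm = 392 pm.

392 pm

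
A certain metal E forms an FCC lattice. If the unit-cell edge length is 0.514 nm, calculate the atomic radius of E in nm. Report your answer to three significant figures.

In an FCC lattice, atoms touch along the face diagonal, so √2·a = 4r.
r = √2·a/4 = 1.4142 × 0.514 / 4 = 0.182 nm.

0.182 nm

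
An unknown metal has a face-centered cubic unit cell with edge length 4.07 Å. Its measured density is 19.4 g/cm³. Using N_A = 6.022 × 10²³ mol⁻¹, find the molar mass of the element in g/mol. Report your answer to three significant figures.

197 g/mol

An FCC cell has Z = 4 atoms; a = 4.070 × 10^-8 cm.
M = ρ·N_A·a³/Z = 19.4 × 6.022 × 10²³ × 6.742 × 10^-23 / 4 = 197 g/mol.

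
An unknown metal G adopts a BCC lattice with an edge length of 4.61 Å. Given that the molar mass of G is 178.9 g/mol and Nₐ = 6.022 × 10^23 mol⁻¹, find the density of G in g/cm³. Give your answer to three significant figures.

6.06 g/cm³

A BCC unit cell contains Z = 2 atoms.
Cell volume: a³ = (4.61 Å)³ = (4.610 × 10^-8 cm)³ = 9.797 × 10^-23 cm³.
ρ = Z·M/(N_A·a³) = 2 × 178.9 / (6.022 × 10²³ × 9.797 × 10^-23) = 6.065 g/cm³.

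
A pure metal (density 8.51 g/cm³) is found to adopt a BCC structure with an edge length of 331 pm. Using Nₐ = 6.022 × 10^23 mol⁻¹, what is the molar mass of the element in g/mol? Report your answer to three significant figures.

92.9 g/mol

A BCC cell has Z = 2 atoms; a = 3.310 × 10^-8 cm.
M = ρ·N_A·a³/Z = 8.51 × 6.022 × 10²³ × 3.626 × 10^-23 / 2 = 92.9 g/mol.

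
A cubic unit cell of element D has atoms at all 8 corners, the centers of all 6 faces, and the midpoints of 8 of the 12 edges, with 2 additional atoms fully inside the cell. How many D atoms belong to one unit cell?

8

Corner atoms are shared by 8 cells (1/8 each), face atoms by 2 (1/2 each), edge atoms by 4 (1/4 each), interior atoms are unshared.
Net atoms = 8 × 1/8 + 6 × 1/2 + 8 × 1/4 + 2 = 1 + 3 + 2 + 2 = 8.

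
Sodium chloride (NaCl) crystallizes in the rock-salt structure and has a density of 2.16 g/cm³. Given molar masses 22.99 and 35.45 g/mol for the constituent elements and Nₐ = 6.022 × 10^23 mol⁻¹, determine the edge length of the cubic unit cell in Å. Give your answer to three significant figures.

M(NaCl) = 58.44 g/mol; Z = 4 formula units per cell.
a³ = Z·M/(N_A·ρ) = 4 × 58.44 / (6.022 × 10²³ × 2.16) = 1.797 × 10^-22 cm³, so a = 5.643 × 10^-8 cm = 5.64 Å.

5.64 Å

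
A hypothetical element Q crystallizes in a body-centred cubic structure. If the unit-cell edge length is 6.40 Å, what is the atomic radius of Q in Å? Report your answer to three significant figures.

2.77 Å

In a BCC lattice, atoms touch along the body diagonal, so √3·a = 4r.
r = √3·a/4 = 1.7321 × 6.40 / 4 = 2.77 Å.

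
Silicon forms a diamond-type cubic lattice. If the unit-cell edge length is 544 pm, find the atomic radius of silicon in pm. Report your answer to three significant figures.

118 pm

In a diamond cubic lattice, nearest neighbors lie along the body diagonal with √3·a = 8r.
r = √3·a/8 = 1.7321 × 544 / 8 = 118 pm.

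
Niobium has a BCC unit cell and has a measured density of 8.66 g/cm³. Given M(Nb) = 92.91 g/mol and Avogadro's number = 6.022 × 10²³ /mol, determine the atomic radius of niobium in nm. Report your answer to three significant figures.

0.142 nm

For a BCC cell (Z = 2), a³ = Z·M/(N_A·ρ) = 2 × 92.91 / (6.022 × 10²³ × 8.660) = 3.563 × 10^-23 cm³, so a = 3.291 × 10^-8 cm = 0.3291 nm.
Atoms touch along the body diagonal, so √3·a = 4r, so r = 0.4330 × a = 0.142 nm.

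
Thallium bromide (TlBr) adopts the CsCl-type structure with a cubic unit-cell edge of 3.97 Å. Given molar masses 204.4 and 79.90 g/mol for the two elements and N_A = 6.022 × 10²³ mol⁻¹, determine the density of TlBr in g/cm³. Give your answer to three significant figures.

7.55 g/cm³

The CsCl-type structure contains Z = 1 formula unit per cell; M(TlBr) = 204.4 + 79.90 = 284.3 g/mol.
a³ = (3.970 × 10^-8 cm)³ = 6.257 × 10^-23 cm³.
ρ = 1 × 284.3 / (6.022 × 10²³ × 6.257 × 10^-23) = 7.545 g/cm³.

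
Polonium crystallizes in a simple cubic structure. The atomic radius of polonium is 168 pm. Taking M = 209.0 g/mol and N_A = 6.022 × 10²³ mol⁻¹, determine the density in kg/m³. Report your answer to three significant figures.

In a simple cubic lattice, atoms touch along the cell edge, so a = 2r, giving a = 336.0 pm = 3.360 × 10^-8 cm.
With Z = 1, ρ = Z·M/(N_A·a³) = 1 × 209.0 / (6.022 × 10²³ × 3.793 × 10^-23) = 9.149 g/cm³ = 9150 kg/m³.

9150 kg/m³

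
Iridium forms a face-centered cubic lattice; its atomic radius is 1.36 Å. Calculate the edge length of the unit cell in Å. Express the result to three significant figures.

In an FCC lattice, atoms touch along the face diagonal, so √2·a = 4r.
a = 4r/√2 = 4 × 1.36 / 1.4142 = 3.85 Å.

3.85 Å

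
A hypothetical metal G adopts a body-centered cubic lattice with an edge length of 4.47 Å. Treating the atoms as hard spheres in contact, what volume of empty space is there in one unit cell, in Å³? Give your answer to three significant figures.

In a BCC lattice atoms touch along the body diagonal, so √3·a = 4r, so r = 0.4330a = 1.936 Å.
V_cell = a³ = 89.31 Å³; V_atoms = 2 × (4/3)πr³ = 60.75 Å³.
Empty space = 89.31 − 60.75 = 28.6 Å³.

28.6 Å³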